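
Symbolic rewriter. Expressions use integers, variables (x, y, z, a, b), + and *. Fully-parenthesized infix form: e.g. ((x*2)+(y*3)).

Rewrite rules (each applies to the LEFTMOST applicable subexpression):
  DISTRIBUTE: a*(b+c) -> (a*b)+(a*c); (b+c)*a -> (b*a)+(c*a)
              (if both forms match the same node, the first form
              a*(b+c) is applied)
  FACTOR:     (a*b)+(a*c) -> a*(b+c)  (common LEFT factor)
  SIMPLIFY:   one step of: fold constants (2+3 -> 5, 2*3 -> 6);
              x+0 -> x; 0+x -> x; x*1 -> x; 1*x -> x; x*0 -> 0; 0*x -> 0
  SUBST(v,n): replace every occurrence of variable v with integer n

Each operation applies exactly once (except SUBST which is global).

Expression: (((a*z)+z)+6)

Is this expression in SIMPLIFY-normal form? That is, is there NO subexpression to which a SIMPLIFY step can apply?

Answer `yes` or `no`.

Answer: yes

Derivation:
Expression: (((a*z)+z)+6)
Scanning for simplifiable subexpressions (pre-order)...
  at root: (((a*z)+z)+6) (not simplifiable)
  at L: ((a*z)+z) (not simplifiable)
  at LL: (a*z) (not simplifiable)
Result: no simplifiable subexpression found -> normal form.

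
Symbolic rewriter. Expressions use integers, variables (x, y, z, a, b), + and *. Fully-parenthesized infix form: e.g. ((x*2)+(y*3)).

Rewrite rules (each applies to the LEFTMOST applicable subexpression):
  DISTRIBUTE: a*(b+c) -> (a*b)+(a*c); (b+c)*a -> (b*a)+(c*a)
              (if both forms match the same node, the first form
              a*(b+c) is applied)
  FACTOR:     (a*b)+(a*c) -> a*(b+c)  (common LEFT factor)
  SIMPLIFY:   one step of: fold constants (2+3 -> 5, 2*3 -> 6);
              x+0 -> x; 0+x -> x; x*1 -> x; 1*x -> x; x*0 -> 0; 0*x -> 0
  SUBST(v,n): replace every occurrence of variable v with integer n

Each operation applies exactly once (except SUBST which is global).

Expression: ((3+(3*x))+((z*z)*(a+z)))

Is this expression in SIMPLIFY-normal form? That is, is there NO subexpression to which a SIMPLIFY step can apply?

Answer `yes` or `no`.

Expression: ((3+(3*x))+((z*z)*(a+z)))
Scanning for simplifiable subexpressions (pre-order)...
  at root: ((3+(3*x))+((z*z)*(a+z))) (not simplifiable)
  at L: (3+(3*x)) (not simplifiable)
  at LR: (3*x) (not simplifiable)
  at R: ((z*z)*(a+z)) (not simplifiable)
  at RL: (z*z) (not simplifiable)
  at RR: (a+z) (not simplifiable)
Result: no simplifiable subexpression found -> normal form.

Answer: yes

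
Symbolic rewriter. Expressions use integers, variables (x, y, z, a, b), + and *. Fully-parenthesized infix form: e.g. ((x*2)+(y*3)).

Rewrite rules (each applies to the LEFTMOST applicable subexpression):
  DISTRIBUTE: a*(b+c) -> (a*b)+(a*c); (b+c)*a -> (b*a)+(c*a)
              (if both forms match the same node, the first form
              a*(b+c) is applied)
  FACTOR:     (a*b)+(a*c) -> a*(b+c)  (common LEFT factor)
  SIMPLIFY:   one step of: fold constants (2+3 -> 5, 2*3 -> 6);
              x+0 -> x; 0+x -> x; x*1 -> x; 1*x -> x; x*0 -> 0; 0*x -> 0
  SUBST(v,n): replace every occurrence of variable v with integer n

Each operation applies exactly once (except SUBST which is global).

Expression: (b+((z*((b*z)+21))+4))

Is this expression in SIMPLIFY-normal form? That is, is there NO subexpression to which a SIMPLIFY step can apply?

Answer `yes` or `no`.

Answer: yes

Derivation:
Expression: (b+((z*((b*z)+21))+4))
Scanning for simplifiable subexpressions (pre-order)...
  at root: (b+((z*((b*z)+21))+4)) (not simplifiable)
  at R: ((z*((b*z)+21))+4) (not simplifiable)
  at RL: (z*((b*z)+21)) (not simplifiable)
  at RLR: ((b*z)+21) (not simplifiable)
  at RLRL: (b*z) (not simplifiable)
Result: no simplifiable subexpression found -> normal form.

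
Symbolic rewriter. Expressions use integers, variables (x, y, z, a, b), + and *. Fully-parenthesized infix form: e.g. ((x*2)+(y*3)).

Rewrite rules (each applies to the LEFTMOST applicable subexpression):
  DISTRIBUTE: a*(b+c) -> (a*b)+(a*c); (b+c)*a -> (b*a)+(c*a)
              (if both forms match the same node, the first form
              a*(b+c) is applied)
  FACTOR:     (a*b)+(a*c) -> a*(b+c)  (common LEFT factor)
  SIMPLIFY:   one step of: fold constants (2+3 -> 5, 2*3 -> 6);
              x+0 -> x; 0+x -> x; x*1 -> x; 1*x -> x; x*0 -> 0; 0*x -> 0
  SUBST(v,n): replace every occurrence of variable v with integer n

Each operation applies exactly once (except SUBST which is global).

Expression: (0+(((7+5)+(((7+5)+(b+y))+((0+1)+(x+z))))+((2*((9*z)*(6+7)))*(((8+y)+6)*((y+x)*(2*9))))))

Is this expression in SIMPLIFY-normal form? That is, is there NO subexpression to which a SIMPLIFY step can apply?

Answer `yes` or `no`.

Expression: (0+(((7+5)+(((7+5)+(b+y))+((0+1)+(x+z))))+((2*((9*z)*(6+7)))*(((8+y)+6)*((y+x)*(2*9))))))
Scanning for simplifiable subexpressions (pre-order)...
  at root: (0+(((7+5)+(((7+5)+(b+y))+((0+1)+(x+z))))+((2*((9*z)*(6+7)))*(((8+y)+6)*((y+x)*(2*9)))))) (SIMPLIFIABLE)
  at R: (((7+5)+(((7+5)+(b+y))+((0+1)+(x+z))))+((2*((9*z)*(6+7)))*(((8+y)+6)*((y+x)*(2*9))))) (not simplifiable)
  at RL: ((7+5)+(((7+5)+(b+y))+((0+1)+(x+z)))) (not simplifiable)
  at RLL: (7+5) (SIMPLIFIABLE)
  at RLR: (((7+5)+(b+y))+((0+1)+(x+z))) (not simplifiable)
  at RLRL: ((7+5)+(b+y)) (not simplifiable)
  at RLRLL: (7+5) (SIMPLIFIABLE)
  at RLRLR: (b+y) (not simplifiable)
  at RLRR: ((0+1)+(x+z)) (not simplifiable)
  at RLRRL: (0+1) (SIMPLIFIABLE)
  at RLRRR: (x+z) (not simplifiable)
  at RR: ((2*((9*z)*(6+7)))*(((8+y)+6)*((y+x)*(2*9)))) (not simplifiable)
  at RRL: (2*((9*z)*(6+7))) (not simplifiable)
  at RRLR: ((9*z)*(6+7)) (not simplifiable)
  at RRLRL: (9*z) (not simplifiable)
  at RRLRR: (6+7) (SIMPLIFIABLE)
  at RRR: (((8+y)+6)*((y+x)*(2*9))) (not simplifiable)
  at RRRL: ((8+y)+6) (not simplifiable)
  at RRRLL: (8+y) (not simplifiable)
  at RRRR: ((y+x)*(2*9)) (not simplifiable)
  at RRRRL: (y+x) (not simplifiable)
  at RRRRR: (2*9) (SIMPLIFIABLE)
Found simplifiable subexpr at path root: (0+(((7+5)+(((7+5)+(b+y))+((0+1)+(x+z))))+((2*((9*z)*(6+7)))*(((8+y)+6)*((y+x)*(2*9))))))
One SIMPLIFY step would give: (((7+5)+(((7+5)+(b+y))+((0+1)+(x+z))))+((2*((9*z)*(6+7)))*(((8+y)+6)*((y+x)*(2*9)))))
-> NOT in normal form.

Answer: no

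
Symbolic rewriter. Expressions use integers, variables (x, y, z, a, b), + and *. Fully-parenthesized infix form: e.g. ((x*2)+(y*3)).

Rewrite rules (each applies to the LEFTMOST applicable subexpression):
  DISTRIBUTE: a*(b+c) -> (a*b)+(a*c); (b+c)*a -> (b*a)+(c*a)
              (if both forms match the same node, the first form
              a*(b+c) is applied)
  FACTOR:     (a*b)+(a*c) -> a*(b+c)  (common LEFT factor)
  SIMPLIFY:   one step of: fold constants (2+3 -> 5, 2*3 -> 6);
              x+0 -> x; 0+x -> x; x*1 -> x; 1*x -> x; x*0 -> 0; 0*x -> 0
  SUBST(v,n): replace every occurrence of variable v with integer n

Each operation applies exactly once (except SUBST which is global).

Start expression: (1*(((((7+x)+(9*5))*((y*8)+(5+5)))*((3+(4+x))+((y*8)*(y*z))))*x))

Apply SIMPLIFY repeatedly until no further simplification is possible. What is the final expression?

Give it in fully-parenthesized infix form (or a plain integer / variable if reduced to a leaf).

Answer: (((((7+x)+45)*((y*8)+10))*((3+(4+x))+((y*8)*(y*z))))*x)

Derivation:
Start: (1*(((((7+x)+(9*5))*((y*8)+(5+5)))*((3+(4+x))+((y*8)*(y*z))))*x))
Step 1: at root: (1*(((((7+x)+(9*5))*((y*8)+(5+5)))*((3+(4+x))+((y*8)*(y*z))))*x)) -> (((((7+x)+(9*5))*((y*8)+(5+5)))*((3+(4+x))+((y*8)*(y*z))))*x); overall: (1*(((((7+x)+(9*5))*((y*8)+(5+5)))*((3+(4+x))+((y*8)*(y*z))))*x)) -> (((((7+x)+(9*5))*((y*8)+(5+5)))*((3+(4+x))+((y*8)*(y*z))))*x)
Step 2: at LLLR: (9*5) -> 45; overall: (((((7+x)+(9*5))*((y*8)+(5+5)))*((3+(4+x))+((y*8)*(y*z))))*x) -> (((((7+x)+45)*((y*8)+(5+5)))*((3+(4+x))+((y*8)*(y*z))))*x)
Step 3: at LLRR: (5+5) -> 10; overall: (((((7+x)+45)*((y*8)+(5+5)))*((3+(4+x))+((y*8)*(y*z))))*x) -> (((((7+x)+45)*((y*8)+10))*((3+(4+x))+((y*8)*(y*z))))*x)
Fixed point: (((((7+x)+45)*((y*8)+10))*((3+(4+x))+((y*8)*(y*z))))*x)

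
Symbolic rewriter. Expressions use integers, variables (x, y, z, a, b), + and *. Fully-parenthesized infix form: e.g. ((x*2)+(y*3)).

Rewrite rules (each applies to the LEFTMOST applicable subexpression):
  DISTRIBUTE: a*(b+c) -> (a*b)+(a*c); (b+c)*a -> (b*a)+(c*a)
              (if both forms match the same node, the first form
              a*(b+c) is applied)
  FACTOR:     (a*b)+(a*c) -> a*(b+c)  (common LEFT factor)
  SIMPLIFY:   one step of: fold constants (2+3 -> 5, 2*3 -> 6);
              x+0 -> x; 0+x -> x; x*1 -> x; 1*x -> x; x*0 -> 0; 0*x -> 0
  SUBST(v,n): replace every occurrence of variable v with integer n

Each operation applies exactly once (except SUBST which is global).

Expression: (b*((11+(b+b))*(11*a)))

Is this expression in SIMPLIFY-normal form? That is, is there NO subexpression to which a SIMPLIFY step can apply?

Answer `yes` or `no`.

Answer: yes

Derivation:
Expression: (b*((11+(b+b))*(11*a)))
Scanning for simplifiable subexpressions (pre-order)...
  at root: (b*((11+(b+b))*(11*a))) (not simplifiable)
  at R: ((11+(b+b))*(11*a)) (not simplifiable)
  at RL: (11+(b+b)) (not simplifiable)
  at RLR: (b+b) (not simplifiable)
  at RR: (11*a) (not simplifiable)
Result: no simplifiable subexpression found -> normal form.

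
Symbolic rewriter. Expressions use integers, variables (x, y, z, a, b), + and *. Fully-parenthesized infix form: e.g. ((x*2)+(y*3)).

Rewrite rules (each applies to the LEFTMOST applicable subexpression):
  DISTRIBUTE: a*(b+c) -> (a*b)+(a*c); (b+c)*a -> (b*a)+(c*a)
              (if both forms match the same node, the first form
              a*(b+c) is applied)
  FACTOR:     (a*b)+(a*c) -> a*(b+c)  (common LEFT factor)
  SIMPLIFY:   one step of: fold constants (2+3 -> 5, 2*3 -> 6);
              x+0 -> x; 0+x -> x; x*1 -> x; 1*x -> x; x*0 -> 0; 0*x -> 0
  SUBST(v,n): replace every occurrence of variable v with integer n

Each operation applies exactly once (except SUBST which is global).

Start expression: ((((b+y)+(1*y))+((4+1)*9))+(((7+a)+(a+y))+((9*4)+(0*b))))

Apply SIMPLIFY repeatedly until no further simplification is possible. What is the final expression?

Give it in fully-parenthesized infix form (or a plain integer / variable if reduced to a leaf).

Start: ((((b+y)+(1*y))+((4+1)*9))+(((7+a)+(a+y))+((9*4)+(0*b))))
Step 1: at LLR: (1*y) -> y; overall: ((((b+y)+(1*y))+((4+1)*9))+(((7+a)+(a+y))+((9*4)+(0*b)))) -> ((((b+y)+y)+((4+1)*9))+(((7+a)+(a+y))+((9*4)+(0*b))))
Step 2: at LRL: (4+1) -> 5; overall: ((((b+y)+y)+((4+1)*9))+(((7+a)+(a+y))+((9*4)+(0*b)))) -> ((((b+y)+y)+(5*9))+(((7+a)+(a+y))+((9*4)+(0*b))))
Step 3: at LR: (5*9) -> 45; overall: ((((b+y)+y)+(5*9))+(((7+a)+(a+y))+((9*4)+(0*b)))) -> ((((b+y)+y)+45)+(((7+a)+(a+y))+((9*4)+(0*b))))
Step 4: at RRL: (9*4) -> 36; overall: ((((b+y)+y)+45)+(((7+a)+(a+y))+((9*4)+(0*b)))) -> ((((b+y)+y)+45)+(((7+a)+(a+y))+(36+(0*b))))
Step 5: at RRR: (0*b) -> 0; overall: ((((b+y)+y)+45)+(((7+a)+(a+y))+(36+(0*b)))) -> ((((b+y)+y)+45)+(((7+a)+(a+y))+(36+0)))
Step 6: at RR: (36+0) -> 36; overall: ((((b+y)+y)+45)+(((7+a)+(a+y))+(36+0))) -> ((((b+y)+y)+45)+(((7+a)+(a+y))+36))
Fixed point: ((((b+y)+y)+45)+(((7+a)+(a+y))+36))

Answer: ((((b+y)+y)+45)+(((7+a)+(a+y))+36))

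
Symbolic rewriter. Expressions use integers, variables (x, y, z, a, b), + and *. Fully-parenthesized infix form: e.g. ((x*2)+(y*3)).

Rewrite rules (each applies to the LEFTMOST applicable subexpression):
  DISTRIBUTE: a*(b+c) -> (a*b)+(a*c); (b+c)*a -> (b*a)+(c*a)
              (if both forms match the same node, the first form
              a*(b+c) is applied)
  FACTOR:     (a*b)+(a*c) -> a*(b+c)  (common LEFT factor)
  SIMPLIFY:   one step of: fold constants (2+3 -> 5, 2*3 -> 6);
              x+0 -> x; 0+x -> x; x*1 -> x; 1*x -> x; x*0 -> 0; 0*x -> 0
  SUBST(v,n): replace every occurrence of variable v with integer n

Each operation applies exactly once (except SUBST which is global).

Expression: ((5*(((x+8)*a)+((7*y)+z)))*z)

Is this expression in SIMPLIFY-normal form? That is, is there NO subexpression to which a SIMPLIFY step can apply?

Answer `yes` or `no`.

Expression: ((5*(((x+8)*a)+((7*y)+z)))*z)
Scanning for simplifiable subexpressions (pre-order)...
  at root: ((5*(((x+8)*a)+((7*y)+z)))*z) (not simplifiable)
  at L: (5*(((x+8)*a)+((7*y)+z))) (not simplifiable)
  at LR: (((x+8)*a)+((7*y)+z)) (not simplifiable)
  at LRL: ((x+8)*a) (not simplifiable)
  at LRLL: (x+8) (not simplifiable)
  at LRR: ((7*y)+z) (not simplifiable)
  at LRRL: (7*y) (not simplifiable)
Result: no simplifiable subexpression found -> normal form.

Answer: yes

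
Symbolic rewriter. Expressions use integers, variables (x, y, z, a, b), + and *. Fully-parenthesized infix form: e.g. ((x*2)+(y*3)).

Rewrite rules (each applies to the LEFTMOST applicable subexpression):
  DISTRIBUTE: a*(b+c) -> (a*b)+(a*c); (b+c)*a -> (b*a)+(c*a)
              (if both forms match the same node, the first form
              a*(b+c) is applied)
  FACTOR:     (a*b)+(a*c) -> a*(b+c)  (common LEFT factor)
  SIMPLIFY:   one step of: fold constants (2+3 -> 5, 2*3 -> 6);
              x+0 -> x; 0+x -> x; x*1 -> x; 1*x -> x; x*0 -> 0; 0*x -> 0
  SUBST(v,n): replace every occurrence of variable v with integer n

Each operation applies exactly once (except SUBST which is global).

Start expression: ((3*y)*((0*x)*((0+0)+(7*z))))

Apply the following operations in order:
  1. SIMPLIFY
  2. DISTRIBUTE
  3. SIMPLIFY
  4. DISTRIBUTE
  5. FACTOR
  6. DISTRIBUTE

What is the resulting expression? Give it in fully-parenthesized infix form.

Answer: (((3*y)*0)+((3*y)*(0*(7*z))))

Derivation:
Start: ((3*y)*((0*x)*((0+0)+(7*z))))
Apply SIMPLIFY at RL (target: (0*x)): ((3*y)*((0*x)*((0+0)+(7*z)))) -> ((3*y)*(0*((0+0)+(7*z))))
Apply DISTRIBUTE at R (target: (0*((0+0)+(7*z)))): ((3*y)*(0*((0+0)+(7*z)))) -> ((3*y)*((0*(0+0))+(0*(7*z))))
Apply SIMPLIFY at RL (target: (0*(0+0))): ((3*y)*((0*(0+0))+(0*(7*z)))) -> ((3*y)*(0+(0*(7*z))))
Apply DISTRIBUTE at root (target: ((3*y)*(0+(0*(7*z))))): ((3*y)*(0+(0*(7*z)))) -> (((3*y)*0)+((3*y)*(0*(7*z))))
Apply FACTOR at root (target: (((3*y)*0)+((3*y)*(0*(7*z))))): (((3*y)*0)+((3*y)*(0*(7*z)))) -> ((3*y)*(0+(0*(7*z))))
Apply DISTRIBUTE at root (target: ((3*y)*(0+(0*(7*z))))): ((3*y)*(0+(0*(7*z)))) -> (((3*y)*0)+((3*y)*(0*(7*z))))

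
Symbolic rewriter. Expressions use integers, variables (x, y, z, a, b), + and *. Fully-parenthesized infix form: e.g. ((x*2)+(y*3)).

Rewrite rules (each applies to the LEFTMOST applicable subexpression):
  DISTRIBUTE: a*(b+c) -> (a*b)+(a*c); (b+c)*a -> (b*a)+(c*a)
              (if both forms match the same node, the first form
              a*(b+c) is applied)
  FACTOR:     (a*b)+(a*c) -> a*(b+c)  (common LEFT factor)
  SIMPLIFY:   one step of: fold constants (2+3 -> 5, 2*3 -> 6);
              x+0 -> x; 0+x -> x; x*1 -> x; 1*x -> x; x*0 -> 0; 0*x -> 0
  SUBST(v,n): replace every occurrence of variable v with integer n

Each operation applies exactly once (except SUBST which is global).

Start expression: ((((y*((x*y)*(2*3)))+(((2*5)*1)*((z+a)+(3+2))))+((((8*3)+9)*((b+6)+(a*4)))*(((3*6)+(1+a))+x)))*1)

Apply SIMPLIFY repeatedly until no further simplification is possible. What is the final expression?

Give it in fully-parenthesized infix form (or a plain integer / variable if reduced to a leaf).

Start: ((((y*((x*y)*(2*3)))+(((2*5)*1)*((z+a)+(3+2))))+((((8*3)+9)*((b+6)+(a*4)))*(((3*6)+(1+a))+x)))*1)
Step 1: at root: ((((y*((x*y)*(2*3)))+(((2*5)*1)*((z+a)+(3+2))))+((((8*3)+9)*((b+6)+(a*4)))*(((3*6)+(1+a))+x)))*1) -> (((y*((x*y)*(2*3)))+(((2*5)*1)*((z+a)+(3+2))))+((((8*3)+9)*((b+6)+(a*4)))*(((3*6)+(1+a))+x))); overall: ((((y*((x*y)*(2*3)))+(((2*5)*1)*((z+a)+(3+2))))+((((8*3)+9)*((b+6)+(a*4)))*(((3*6)+(1+a))+x)))*1) -> (((y*((x*y)*(2*3)))+(((2*5)*1)*((z+a)+(3+2))))+((((8*3)+9)*((b+6)+(a*4)))*(((3*6)+(1+a))+x)))
Step 2: at LLRR: (2*3) -> 6; overall: (((y*((x*y)*(2*3)))+(((2*5)*1)*((z+a)+(3+2))))+((((8*3)+9)*((b+6)+(a*4)))*(((3*6)+(1+a))+x))) -> (((y*((x*y)*6))+(((2*5)*1)*((z+a)+(3+2))))+((((8*3)+9)*((b+6)+(a*4)))*(((3*6)+(1+a))+x)))
Step 3: at LRL: ((2*5)*1) -> (2*5); overall: (((y*((x*y)*6))+(((2*5)*1)*((z+a)+(3+2))))+((((8*3)+9)*((b+6)+(a*4)))*(((3*6)+(1+a))+x))) -> (((y*((x*y)*6))+((2*5)*((z+a)+(3+2))))+((((8*3)+9)*((b+6)+(a*4)))*(((3*6)+(1+a))+x)))
Step 4: at LRL: (2*5) -> 10; overall: (((y*((x*y)*6))+((2*5)*((z+a)+(3+2))))+((((8*3)+9)*((b+6)+(a*4)))*(((3*6)+(1+a))+x))) -> (((y*((x*y)*6))+(10*((z+a)+(3+2))))+((((8*3)+9)*((b+6)+(a*4)))*(((3*6)+(1+a))+x)))
Step 5: at LRRR: (3+2) -> 5; overall: (((y*((x*y)*6))+(10*((z+a)+(3+2))))+((((8*3)+9)*((b+6)+(a*4)))*(((3*6)+(1+a))+x))) -> (((y*((x*y)*6))+(10*((z+a)+5)))+((((8*3)+9)*((b+6)+(a*4)))*(((3*6)+(1+a))+x)))
Step 6: at RLLL: (8*3) -> 24; overall: (((y*((x*y)*6))+(10*((z+a)+5)))+((((8*3)+9)*((b+6)+(a*4)))*(((3*6)+(1+a))+x))) -> (((y*((x*y)*6))+(10*((z+a)+5)))+(((24+9)*((b+6)+(a*4)))*(((3*6)+(1+a))+x)))
Step 7: at RLL: (24+9) -> 33; overall: (((y*((x*y)*6))+(10*((z+a)+5)))+(((24+9)*((b+6)+(a*4)))*(((3*6)+(1+a))+x))) -> (((y*((x*y)*6))+(10*((z+a)+5)))+((33*((b+6)+(a*4)))*(((3*6)+(1+a))+x)))
Step 8: at RRLL: (3*6) -> 18; overall: (((y*((x*y)*6))+(10*((z+a)+5)))+((33*((b+6)+(a*4)))*(((3*6)+(1+a))+x))) -> (((y*((x*y)*6))+(10*((z+a)+5)))+((33*((b+6)+(a*4)))*((18+(1+a))+x)))
Fixed point: (((y*((x*y)*6))+(10*((z+a)+5)))+((33*((b+6)+(a*4)))*((18+(1+a))+x)))

Answer: (((y*((x*y)*6))+(10*((z+a)+5)))+((33*((b+6)+(a*4)))*((18+(1+a))+x)))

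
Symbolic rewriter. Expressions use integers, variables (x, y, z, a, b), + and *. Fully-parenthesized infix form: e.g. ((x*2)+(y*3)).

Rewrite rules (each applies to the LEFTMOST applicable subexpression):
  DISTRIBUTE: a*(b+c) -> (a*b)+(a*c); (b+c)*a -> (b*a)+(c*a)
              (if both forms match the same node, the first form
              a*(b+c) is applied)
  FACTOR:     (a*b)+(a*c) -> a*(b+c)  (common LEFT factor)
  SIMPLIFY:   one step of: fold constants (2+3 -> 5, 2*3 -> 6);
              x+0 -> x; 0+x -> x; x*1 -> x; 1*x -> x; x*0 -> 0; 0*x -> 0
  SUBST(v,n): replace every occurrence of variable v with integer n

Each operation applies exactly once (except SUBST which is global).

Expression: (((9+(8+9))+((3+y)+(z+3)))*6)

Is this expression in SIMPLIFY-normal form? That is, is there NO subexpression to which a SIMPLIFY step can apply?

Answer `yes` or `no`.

Answer: no

Derivation:
Expression: (((9+(8+9))+((3+y)+(z+3)))*6)
Scanning for simplifiable subexpressions (pre-order)...
  at root: (((9+(8+9))+((3+y)+(z+3)))*6) (not simplifiable)
  at L: ((9+(8+9))+((3+y)+(z+3))) (not simplifiable)
  at LL: (9+(8+9)) (not simplifiable)
  at LLR: (8+9) (SIMPLIFIABLE)
  at LR: ((3+y)+(z+3)) (not simplifiable)
  at LRL: (3+y) (not simplifiable)
  at LRR: (z+3) (not simplifiable)
Found simplifiable subexpr at path LLR: (8+9)
One SIMPLIFY step would give: (((9+17)+((3+y)+(z+3)))*6)
-> NOT in normal form.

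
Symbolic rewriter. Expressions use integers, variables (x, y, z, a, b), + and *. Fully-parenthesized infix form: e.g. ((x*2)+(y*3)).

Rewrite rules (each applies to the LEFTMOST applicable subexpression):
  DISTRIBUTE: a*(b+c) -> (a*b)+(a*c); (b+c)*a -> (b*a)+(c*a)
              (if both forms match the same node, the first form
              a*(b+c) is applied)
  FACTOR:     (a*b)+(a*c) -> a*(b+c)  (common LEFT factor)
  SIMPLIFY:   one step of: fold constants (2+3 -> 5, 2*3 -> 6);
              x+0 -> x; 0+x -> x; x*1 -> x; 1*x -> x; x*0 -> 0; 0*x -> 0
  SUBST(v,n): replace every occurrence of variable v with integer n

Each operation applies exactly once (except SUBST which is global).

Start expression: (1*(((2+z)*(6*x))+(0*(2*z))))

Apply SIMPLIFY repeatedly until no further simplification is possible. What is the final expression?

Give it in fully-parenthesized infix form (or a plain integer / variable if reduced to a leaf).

Start: (1*(((2+z)*(6*x))+(0*(2*z))))
Step 1: at root: (1*(((2+z)*(6*x))+(0*(2*z)))) -> (((2+z)*(6*x))+(0*(2*z))); overall: (1*(((2+z)*(6*x))+(0*(2*z)))) -> (((2+z)*(6*x))+(0*(2*z)))
Step 2: at R: (0*(2*z)) -> 0; overall: (((2+z)*(6*x))+(0*(2*z))) -> (((2+z)*(6*x))+0)
Step 3: at root: (((2+z)*(6*x))+0) -> ((2+z)*(6*x)); overall: (((2+z)*(6*x))+0) -> ((2+z)*(6*x))
Fixed point: ((2+z)*(6*x))

Answer: ((2+z)*(6*x))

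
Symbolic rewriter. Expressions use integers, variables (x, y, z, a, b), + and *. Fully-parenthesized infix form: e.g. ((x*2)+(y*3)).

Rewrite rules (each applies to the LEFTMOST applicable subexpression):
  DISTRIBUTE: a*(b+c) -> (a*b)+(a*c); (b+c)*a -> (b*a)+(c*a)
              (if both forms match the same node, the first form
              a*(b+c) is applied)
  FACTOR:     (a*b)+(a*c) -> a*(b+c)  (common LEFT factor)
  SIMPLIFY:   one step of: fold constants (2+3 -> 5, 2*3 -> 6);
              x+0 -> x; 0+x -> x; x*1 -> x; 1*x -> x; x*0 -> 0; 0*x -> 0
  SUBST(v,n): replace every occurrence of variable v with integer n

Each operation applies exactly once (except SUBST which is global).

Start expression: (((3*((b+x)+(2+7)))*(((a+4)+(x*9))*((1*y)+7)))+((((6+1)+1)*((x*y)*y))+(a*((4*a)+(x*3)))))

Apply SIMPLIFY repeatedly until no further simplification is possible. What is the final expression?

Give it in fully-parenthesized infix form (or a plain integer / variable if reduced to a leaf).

Start: (((3*((b+x)+(2+7)))*(((a+4)+(x*9))*((1*y)+7)))+((((6+1)+1)*((x*y)*y))+(a*((4*a)+(x*3)))))
Step 1: at LLRR: (2+7) -> 9; overall: (((3*((b+x)+(2+7)))*(((a+4)+(x*9))*((1*y)+7)))+((((6+1)+1)*((x*y)*y))+(a*((4*a)+(x*3))))) -> (((3*((b+x)+9))*(((a+4)+(x*9))*((1*y)+7)))+((((6+1)+1)*((x*y)*y))+(a*((4*a)+(x*3)))))
Step 2: at LRRL: (1*y) -> y; overall: (((3*((b+x)+9))*(((a+4)+(x*9))*((1*y)+7)))+((((6+1)+1)*((x*y)*y))+(a*((4*a)+(x*3))))) -> (((3*((b+x)+9))*(((a+4)+(x*9))*(y+7)))+((((6+1)+1)*((x*y)*y))+(a*((4*a)+(x*3)))))
Step 3: at RLLL: (6+1) -> 7; overall: (((3*((b+x)+9))*(((a+4)+(x*9))*(y+7)))+((((6+1)+1)*((x*y)*y))+(a*((4*a)+(x*3))))) -> (((3*((b+x)+9))*(((a+4)+(x*9))*(y+7)))+(((7+1)*((x*y)*y))+(a*((4*a)+(x*3)))))
Step 4: at RLL: (7+1) -> 8; overall: (((3*((b+x)+9))*(((a+4)+(x*9))*(y+7)))+(((7+1)*((x*y)*y))+(a*((4*a)+(x*3))))) -> (((3*((b+x)+9))*(((a+4)+(x*9))*(y+7)))+((8*((x*y)*y))+(a*((4*a)+(x*3)))))
Fixed point: (((3*((b+x)+9))*(((a+4)+(x*9))*(y+7)))+((8*((x*y)*y))+(a*((4*a)+(x*3)))))

Answer: (((3*((b+x)+9))*(((a+4)+(x*9))*(y+7)))+((8*((x*y)*y))+(a*((4*a)+(x*3)))))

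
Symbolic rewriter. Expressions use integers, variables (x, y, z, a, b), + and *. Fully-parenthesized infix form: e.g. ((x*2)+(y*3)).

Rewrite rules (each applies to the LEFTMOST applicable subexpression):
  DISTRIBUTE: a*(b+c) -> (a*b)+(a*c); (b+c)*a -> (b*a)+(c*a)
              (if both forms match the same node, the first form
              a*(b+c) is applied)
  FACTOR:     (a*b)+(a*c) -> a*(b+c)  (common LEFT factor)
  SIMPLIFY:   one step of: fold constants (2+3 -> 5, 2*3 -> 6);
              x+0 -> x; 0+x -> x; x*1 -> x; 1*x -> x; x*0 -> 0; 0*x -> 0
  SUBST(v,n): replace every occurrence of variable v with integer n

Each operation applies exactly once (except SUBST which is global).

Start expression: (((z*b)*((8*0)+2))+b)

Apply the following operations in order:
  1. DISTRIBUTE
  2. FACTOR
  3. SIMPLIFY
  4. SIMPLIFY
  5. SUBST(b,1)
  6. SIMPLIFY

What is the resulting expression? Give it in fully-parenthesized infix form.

Answer: ((z*2)+1)

Derivation:
Start: (((z*b)*((8*0)+2))+b)
Apply DISTRIBUTE at L (target: ((z*b)*((8*0)+2))): (((z*b)*((8*0)+2))+b) -> ((((z*b)*(8*0))+((z*b)*2))+b)
Apply FACTOR at L (target: (((z*b)*(8*0))+((z*b)*2))): ((((z*b)*(8*0))+((z*b)*2))+b) -> (((z*b)*((8*0)+2))+b)
Apply SIMPLIFY at LRL (target: (8*0)): (((z*b)*((8*0)+2))+b) -> (((z*b)*(0+2))+b)
Apply SIMPLIFY at LR (target: (0+2)): (((z*b)*(0+2))+b) -> (((z*b)*2)+b)
Apply SUBST(b,1): (((z*b)*2)+b) -> (((z*1)*2)+1)
Apply SIMPLIFY at LL (target: (z*1)): (((z*1)*2)+1) -> ((z*2)+1)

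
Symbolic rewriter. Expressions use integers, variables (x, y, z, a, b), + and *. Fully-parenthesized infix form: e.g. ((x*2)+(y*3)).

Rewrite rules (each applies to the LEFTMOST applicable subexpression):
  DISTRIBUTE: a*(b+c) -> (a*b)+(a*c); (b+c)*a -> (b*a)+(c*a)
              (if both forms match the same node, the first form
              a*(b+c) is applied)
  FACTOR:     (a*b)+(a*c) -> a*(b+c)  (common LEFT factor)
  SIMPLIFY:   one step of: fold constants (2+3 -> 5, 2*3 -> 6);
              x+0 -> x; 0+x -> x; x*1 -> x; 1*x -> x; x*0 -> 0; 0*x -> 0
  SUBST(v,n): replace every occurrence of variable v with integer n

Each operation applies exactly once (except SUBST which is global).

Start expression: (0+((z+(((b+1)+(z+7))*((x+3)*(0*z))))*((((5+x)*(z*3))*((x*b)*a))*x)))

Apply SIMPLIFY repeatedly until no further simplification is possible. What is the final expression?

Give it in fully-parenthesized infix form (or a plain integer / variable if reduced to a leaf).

Answer: (z*((((5+x)*(z*3))*((x*b)*a))*x))

Derivation:
Start: (0+((z+(((b+1)+(z+7))*((x+3)*(0*z))))*((((5+x)*(z*3))*((x*b)*a))*x)))
Step 1: at root: (0+((z+(((b+1)+(z+7))*((x+3)*(0*z))))*((((5+x)*(z*3))*((x*b)*a))*x))) -> ((z+(((b+1)+(z+7))*((x+3)*(0*z))))*((((5+x)*(z*3))*((x*b)*a))*x)); overall: (0+((z+(((b+1)+(z+7))*((x+3)*(0*z))))*((((5+x)*(z*3))*((x*b)*a))*x))) -> ((z+(((b+1)+(z+7))*((x+3)*(0*z))))*((((5+x)*(z*3))*((x*b)*a))*x))
Step 2: at LRRR: (0*z) -> 0; overall: ((z+(((b+1)+(z+7))*((x+3)*(0*z))))*((((5+x)*(z*3))*((x*b)*a))*x)) -> ((z+(((b+1)+(z+7))*((x+3)*0)))*((((5+x)*(z*3))*((x*b)*a))*x))
Step 3: at LRR: ((x+3)*0) -> 0; overall: ((z+(((b+1)+(z+7))*((x+3)*0)))*((((5+x)*(z*3))*((x*b)*a))*x)) -> ((z+(((b+1)+(z+7))*0))*((((5+x)*(z*3))*((x*b)*a))*x))
Step 4: at LR: (((b+1)+(z+7))*0) -> 0; overall: ((z+(((b+1)+(z+7))*0))*((((5+x)*(z*3))*((x*b)*a))*x)) -> ((z+0)*((((5+x)*(z*3))*((x*b)*a))*x))
Step 5: at L: (z+0) -> z; overall: ((z+0)*((((5+x)*(z*3))*((x*b)*a))*x)) -> (z*((((5+x)*(z*3))*((x*b)*a))*x))
Fixed point: (z*((((5+x)*(z*3))*((x*b)*a))*x))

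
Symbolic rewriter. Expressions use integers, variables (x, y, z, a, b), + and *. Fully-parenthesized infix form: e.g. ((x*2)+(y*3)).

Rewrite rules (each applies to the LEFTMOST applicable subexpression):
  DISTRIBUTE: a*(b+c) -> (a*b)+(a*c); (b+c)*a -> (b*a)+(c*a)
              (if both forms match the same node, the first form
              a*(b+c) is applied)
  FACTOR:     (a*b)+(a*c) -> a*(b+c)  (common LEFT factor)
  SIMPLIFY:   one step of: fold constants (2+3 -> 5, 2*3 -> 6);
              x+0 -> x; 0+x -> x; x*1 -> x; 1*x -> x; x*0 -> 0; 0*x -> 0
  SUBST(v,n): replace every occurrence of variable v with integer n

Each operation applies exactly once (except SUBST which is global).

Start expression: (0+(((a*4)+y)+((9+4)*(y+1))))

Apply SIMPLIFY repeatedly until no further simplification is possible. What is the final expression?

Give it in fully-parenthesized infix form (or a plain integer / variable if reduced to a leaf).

Start: (0+(((a*4)+y)+((9+4)*(y+1))))
Step 1: at root: (0+(((a*4)+y)+((9+4)*(y+1)))) -> (((a*4)+y)+((9+4)*(y+1))); overall: (0+(((a*4)+y)+((9+4)*(y+1)))) -> (((a*4)+y)+((9+4)*(y+1)))
Step 2: at RL: (9+4) -> 13; overall: (((a*4)+y)+((9+4)*(y+1))) -> (((a*4)+y)+(13*(y+1)))
Fixed point: (((a*4)+y)+(13*(y+1)))

Answer: (((a*4)+y)+(13*(y+1)))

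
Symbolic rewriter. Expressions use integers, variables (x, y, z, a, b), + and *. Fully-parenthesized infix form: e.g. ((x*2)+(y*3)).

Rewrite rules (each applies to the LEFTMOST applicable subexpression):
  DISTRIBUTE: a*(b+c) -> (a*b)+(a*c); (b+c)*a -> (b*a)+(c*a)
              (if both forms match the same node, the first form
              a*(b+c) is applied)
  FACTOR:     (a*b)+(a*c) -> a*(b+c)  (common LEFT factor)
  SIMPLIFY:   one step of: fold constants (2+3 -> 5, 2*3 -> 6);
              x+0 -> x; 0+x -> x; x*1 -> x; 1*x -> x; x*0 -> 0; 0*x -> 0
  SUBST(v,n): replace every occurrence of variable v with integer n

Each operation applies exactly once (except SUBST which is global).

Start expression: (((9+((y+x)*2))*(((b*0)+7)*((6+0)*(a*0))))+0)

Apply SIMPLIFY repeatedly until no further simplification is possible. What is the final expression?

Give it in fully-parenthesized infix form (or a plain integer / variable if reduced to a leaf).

Answer: 0

Derivation:
Start: (((9+((y+x)*2))*(((b*0)+7)*((6+0)*(a*0))))+0)
Step 1: at root: (((9+((y+x)*2))*(((b*0)+7)*((6+0)*(a*0))))+0) -> ((9+((y+x)*2))*(((b*0)+7)*((6+0)*(a*0)))); overall: (((9+((y+x)*2))*(((b*0)+7)*((6+0)*(a*0))))+0) -> ((9+((y+x)*2))*(((b*0)+7)*((6+0)*(a*0))))
Step 2: at RLL: (b*0) -> 0; overall: ((9+((y+x)*2))*(((b*0)+7)*((6+0)*(a*0)))) -> ((9+((y+x)*2))*((0+7)*((6+0)*(a*0))))
Step 3: at RL: (0+7) -> 7; overall: ((9+((y+x)*2))*((0+7)*((6+0)*(a*0)))) -> ((9+((y+x)*2))*(7*((6+0)*(a*0))))
Step 4: at RRL: (6+0) -> 6; overall: ((9+((y+x)*2))*(7*((6+0)*(a*0)))) -> ((9+((y+x)*2))*(7*(6*(a*0))))
Step 5: at RRR: (a*0) -> 0; overall: ((9+((y+x)*2))*(7*(6*(a*0)))) -> ((9+((y+x)*2))*(7*(6*0)))
Step 6: at RR: (6*0) -> 0; overall: ((9+((y+x)*2))*(7*(6*0))) -> ((9+((y+x)*2))*(7*0))
Step 7: at R: (7*0) -> 0; overall: ((9+((y+x)*2))*(7*0)) -> ((9+((y+x)*2))*0)
Step 8: at root: ((9+((y+x)*2))*0) -> 0; overall: ((9+((y+x)*2))*0) -> 0
Fixed point: 0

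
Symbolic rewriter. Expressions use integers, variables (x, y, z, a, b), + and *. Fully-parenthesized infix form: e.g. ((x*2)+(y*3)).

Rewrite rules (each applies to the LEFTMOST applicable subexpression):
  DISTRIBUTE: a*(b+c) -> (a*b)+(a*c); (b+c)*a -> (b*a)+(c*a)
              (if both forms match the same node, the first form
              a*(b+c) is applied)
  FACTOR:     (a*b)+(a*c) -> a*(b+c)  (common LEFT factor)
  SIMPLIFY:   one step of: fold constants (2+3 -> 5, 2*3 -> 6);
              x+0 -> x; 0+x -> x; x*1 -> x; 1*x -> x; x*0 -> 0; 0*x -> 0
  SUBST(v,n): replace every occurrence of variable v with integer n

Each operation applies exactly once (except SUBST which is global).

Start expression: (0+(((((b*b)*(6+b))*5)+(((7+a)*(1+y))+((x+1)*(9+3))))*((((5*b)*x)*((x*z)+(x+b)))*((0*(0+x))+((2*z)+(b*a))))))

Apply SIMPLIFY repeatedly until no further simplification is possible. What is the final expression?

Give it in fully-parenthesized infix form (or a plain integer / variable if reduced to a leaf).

Answer: (((((b*b)*(6+b))*5)+(((7+a)*(1+y))+((x+1)*12)))*((((5*b)*x)*((x*z)+(x+b)))*((2*z)+(b*a))))

Derivation:
Start: (0+(((((b*b)*(6+b))*5)+(((7+a)*(1+y))+((x+1)*(9+3))))*((((5*b)*x)*((x*z)+(x+b)))*((0*(0+x))+((2*z)+(b*a))))))
Step 1: at root: (0+(((((b*b)*(6+b))*5)+(((7+a)*(1+y))+((x+1)*(9+3))))*((((5*b)*x)*((x*z)+(x+b)))*((0*(0+x))+((2*z)+(b*a)))))) -> (((((b*b)*(6+b))*5)+(((7+a)*(1+y))+((x+1)*(9+3))))*((((5*b)*x)*((x*z)+(x+b)))*((0*(0+x))+((2*z)+(b*a))))); overall: (0+(((((b*b)*(6+b))*5)+(((7+a)*(1+y))+((x+1)*(9+3))))*((((5*b)*x)*((x*z)+(x+b)))*((0*(0+x))+((2*z)+(b*a)))))) -> (((((b*b)*(6+b))*5)+(((7+a)*(1+y))+((x+1)*(9+3))))*((((5*b)*x)*((x*z)+(x+b)))*((0*(0+x))+((2*z)+(b*a)))))
Step 2: at LRRR: (9+3) -> 12; overall: (((((b*b)*(6+b))*5)+(((7+a)*(1+y))+((x+1)*(9+3))))*((((5*b)*x)*((x*z)+(x+b)))*((0*(0+x))+((2*z)+(b*a))))) -> (((((b*b)*(6+b))*5)+(((7+a)*(1+y))+((x+1)*12)))*((((5*b)*x)*((x*z)+(x+b)))*((0*(0+x))+((2*z)+(b*a)))))
Step 3: at RRL: (0*(0+x)) -> 0; overall: (((((b*b)*(6+b))*5)+(((7+a)*(1+y))+((x+1)*12)))*((((5*b)*x)*((x*z)+(x+b)))*((0*(0+x))+((2*z)+(b*a))))) -> (((((b*b)*(6+b))*5)+(((7+a)*(1+y))+((x+1)*12)))*((((5*b)*x)*((x*z)+(x+b)))*(0+((2*z)+(b*a)))))
Step 4: at RR: (0+((2*z)+(b*a))) -> ((2*z)+(b*a)); overall: (((((b*b)*(6+b))*5)+(((7+a)*(1+y))+((x+1)*12)))*((((5*b)*x)*((x*z)+(x+b)))*(0+((2*z)+(b*a))))) -> (((((b*b)*(6+b))*5)+(((7+a)*(1+y))+((x+1)*12)))*((((5*b)*x)*((x*z)+(x+b)))*((2*z)+(b*a))))
Fixed point: (((((b*b)*(6+b))*5)+(((7+a)*(1+y))+((x+1)*12)))*((((5*b)*x)*((x*z)+(x+b)))*((2*z)+(b*a))))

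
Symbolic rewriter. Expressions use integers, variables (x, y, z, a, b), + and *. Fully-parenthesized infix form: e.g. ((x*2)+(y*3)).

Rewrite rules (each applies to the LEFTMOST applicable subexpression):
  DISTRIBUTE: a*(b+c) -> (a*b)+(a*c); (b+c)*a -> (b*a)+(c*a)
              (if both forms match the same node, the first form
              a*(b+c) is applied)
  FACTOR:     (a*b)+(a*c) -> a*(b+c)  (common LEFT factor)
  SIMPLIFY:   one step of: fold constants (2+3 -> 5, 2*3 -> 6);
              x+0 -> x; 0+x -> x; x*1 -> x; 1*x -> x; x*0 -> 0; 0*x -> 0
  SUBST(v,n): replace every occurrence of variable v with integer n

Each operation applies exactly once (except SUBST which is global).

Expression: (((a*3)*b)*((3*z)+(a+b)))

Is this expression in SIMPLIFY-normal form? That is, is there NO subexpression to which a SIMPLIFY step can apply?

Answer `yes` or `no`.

Answer: yes

Derivation:
Expression: (((a*3)*b)*((3*z)+(a+b)))
Scanning for simplifiable subexpressions (pre-order)...
  at root: (((a*3)*b)*((3*z)+(a+b))) (not simplifiable)
  at L: ((a*3)*b) (not simplifiable)
  at LL: (a*3) (not simplifiable)
  at R: ((3*z)+(a+b)) (not simplifiable)
  at RL: (3*z) (not simplifiable)
  at RR: (a+b) (not simplifiable)
Result: no simplifiable subexpression found -> normal form.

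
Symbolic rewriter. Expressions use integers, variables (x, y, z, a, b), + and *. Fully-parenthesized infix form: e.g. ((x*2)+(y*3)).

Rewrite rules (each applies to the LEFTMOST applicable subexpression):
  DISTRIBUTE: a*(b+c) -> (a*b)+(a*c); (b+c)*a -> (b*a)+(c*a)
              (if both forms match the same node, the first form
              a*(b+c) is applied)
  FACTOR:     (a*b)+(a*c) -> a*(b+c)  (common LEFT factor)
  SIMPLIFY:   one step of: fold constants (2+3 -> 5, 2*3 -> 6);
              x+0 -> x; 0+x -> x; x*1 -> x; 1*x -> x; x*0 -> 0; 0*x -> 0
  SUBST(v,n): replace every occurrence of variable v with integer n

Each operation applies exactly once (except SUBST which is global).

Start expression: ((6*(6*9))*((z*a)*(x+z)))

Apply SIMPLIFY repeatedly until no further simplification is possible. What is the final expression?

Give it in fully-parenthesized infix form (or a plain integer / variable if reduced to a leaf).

Answer: (324*((z*a)*(x+z)))

Derivation:
Start: ((6*(6*9))*((z*a)*(x+z)))
Step 1: at LR: (6*9) -> 54; overall: ((6*(6*9))*((z*a)*(x+z))) -> ((6*54)*((z*a)*(x+z)))
Step 2: at L: (6*54) -> 324; overall: ((6*54)*((z*a)*(x+z))) -> (324*((z*a)*(x+z)))
Fixed point: (324*((z*a)*(x+z)))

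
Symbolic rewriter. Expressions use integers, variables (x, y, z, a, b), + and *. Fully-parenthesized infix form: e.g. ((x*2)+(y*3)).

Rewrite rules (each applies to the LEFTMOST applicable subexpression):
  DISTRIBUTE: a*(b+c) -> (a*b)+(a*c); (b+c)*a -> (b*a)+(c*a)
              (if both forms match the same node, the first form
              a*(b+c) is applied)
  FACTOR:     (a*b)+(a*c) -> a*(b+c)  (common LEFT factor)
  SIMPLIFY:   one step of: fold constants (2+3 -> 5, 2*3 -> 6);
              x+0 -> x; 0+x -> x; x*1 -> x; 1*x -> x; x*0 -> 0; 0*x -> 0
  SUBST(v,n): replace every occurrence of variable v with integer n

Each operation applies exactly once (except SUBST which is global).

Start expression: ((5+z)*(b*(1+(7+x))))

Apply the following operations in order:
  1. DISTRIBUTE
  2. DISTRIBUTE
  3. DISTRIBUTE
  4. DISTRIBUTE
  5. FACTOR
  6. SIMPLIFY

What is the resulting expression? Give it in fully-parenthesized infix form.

Answer: ((5*(b+((b*7)+(b*x))))+(z*(b*(1+(7+x)))))

Derivation:
Start: ((5+z)*(b*(1+(7+x))))
Apply DISTRIBUTE at root (target: ((5+z)*(b*(1+(7+x))))): ((5+z)*(b*(1+(7+x)))) -> ((5*(b*(1+(7+x))))+(z*(b*(1+(7+x)))))
Apply DISTRIBUTE at LR (target: (b*(1+(7+x)))): ((5*(b*(1+(7+x))))+(z*(b*(1+(7+x))))) -> ((5*((b*1)+(b*(7+x))))+(z*(b*(1+(7+x)))))
Apply DISTRIBUTE at L (target: (5*((b*1)+(b*(7+x))))): ((5*((b*1)+(b*(7+x))))+(z*(b*(1+(7+x))))) -> (((5*(b*1))+(5*(b*(7+x))))+(z*(b*(1+(7+x)))))
Apply DISTRIBUTE at LRR (target: (b*(7+x))): (((5*(b*1))+(5*(b*(7+x))))+(z*(b*(1+(7+x))))) -> (((5*(b*1))+(5*((b*7)+(b*x))))+(z*(b*(1+(7+x)))))
Apply FACTOR at L (target: ((5*(b*1))+(5*((b*7)+(b*x))))): (((5*(b*1))+(5*((b*7)+(b*x))))+(z*(b*(1+(7+x))))) -> ((5*((b*1)+((b*7)+(b*x))))+(z*(b*(1+(7+x)))))
Apply SIMPLIFY at LRL (target: (b*1)): ((5*((b*1)+((b*7)+(b*x))))+(z*(b*(1+(7+x))))) -> ((5*(b+((b*7)+(b*x))))+(z*(b*(1+(7+x)))))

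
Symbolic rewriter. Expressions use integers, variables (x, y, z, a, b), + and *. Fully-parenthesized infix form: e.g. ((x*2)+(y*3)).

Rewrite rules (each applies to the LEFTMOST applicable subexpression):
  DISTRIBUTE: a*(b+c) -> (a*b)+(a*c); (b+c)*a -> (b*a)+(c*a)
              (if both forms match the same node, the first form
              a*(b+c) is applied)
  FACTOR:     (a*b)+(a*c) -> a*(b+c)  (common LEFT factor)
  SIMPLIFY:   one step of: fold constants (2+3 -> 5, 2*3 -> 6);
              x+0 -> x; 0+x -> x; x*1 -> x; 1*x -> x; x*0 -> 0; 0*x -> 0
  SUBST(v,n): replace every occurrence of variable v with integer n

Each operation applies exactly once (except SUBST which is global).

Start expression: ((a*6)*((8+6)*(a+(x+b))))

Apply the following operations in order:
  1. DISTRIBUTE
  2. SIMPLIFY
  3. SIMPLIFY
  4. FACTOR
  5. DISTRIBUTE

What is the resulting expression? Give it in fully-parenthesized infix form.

Answer: ((a*6)*((14*a)+(14*(x+b))))

Derivation:
Start: ((a*6)*((8+6)*(a+(x+b))))
Apply DISTRIBUTE at R (target: ((8+6)*(a+(x+b)))): ((a*6)*((8+6)*(a+(x+b)))) -> ((a*6)*(((8+6)*a)+((8+6)*(x+b))))
Apply SIMPLIFY at RLL (target: (8+6)): ((a*6)*(((8+6)*a)+((8+6)*(x+b)))) -> ((a*6)*((14*a)+((8+6)*(x+b))))
Apply SIMPLIFY at RRL (target: (8+6)): ((a*6)*((14*a)+((8+6)*(x+b)))) -> ((a*6)*((14*a)+(14*(x+b))))
Apply FACTOR at R (target: ((14*a)+(14*(x+b)))): ((a*6)*((14*a)+(14*(x+b)))) -> ((a*6)*(14*(a+(x+b))))
Apply DISTRIBUTE at R (target: (14*(a+(x+b)))): ((a*6)*(14*(a+(x+b)))) -> ((a*6)*((14*a)+(14*(x+b))))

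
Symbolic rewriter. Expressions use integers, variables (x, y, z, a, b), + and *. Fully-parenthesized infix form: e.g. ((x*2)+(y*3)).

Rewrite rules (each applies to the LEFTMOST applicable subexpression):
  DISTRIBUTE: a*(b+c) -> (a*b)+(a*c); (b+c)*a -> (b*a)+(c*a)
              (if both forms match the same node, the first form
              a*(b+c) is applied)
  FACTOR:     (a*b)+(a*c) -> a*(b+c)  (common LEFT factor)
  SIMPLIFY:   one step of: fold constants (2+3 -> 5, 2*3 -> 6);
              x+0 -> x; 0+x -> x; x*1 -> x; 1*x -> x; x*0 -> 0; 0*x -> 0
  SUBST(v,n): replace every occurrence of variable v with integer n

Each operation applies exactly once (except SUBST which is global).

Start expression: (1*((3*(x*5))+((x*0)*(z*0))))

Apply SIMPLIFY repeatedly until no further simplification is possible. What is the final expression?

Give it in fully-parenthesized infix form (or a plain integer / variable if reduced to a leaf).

Answer: (3*(x*5))

Derivation:
Start: (1*((3*(x*5))+((x*0)*(z*0))))
Step 1: at root: (1*((3*(x*5))+((x*0)*(z*0)))) -> ((3*(x*5))+((x*0)*(z*0))); overall: (1*((3*(x*5))+((x*0)*(z*0)))) -> ((3*(x*5))+((x*0)*(z*0)))
Step 2: at RL: (x*0) -> 0; overall: ((3*(x*5))+((x*0)*(z*0))) -> ((3*(x*5))+(0*(z*0)))
Step 3: at R: (0*(z*0)) -> 0; overall: ((3*(x*5))+(0*(z*0))) -> ((3*(x*5))+0)
Step 4: at root: ((3*(x*5))+0) -> (3*(x*5)); overall: ((3*(x*5))+0) -> (3*(x*5))
Fixed point: (3*(x*5))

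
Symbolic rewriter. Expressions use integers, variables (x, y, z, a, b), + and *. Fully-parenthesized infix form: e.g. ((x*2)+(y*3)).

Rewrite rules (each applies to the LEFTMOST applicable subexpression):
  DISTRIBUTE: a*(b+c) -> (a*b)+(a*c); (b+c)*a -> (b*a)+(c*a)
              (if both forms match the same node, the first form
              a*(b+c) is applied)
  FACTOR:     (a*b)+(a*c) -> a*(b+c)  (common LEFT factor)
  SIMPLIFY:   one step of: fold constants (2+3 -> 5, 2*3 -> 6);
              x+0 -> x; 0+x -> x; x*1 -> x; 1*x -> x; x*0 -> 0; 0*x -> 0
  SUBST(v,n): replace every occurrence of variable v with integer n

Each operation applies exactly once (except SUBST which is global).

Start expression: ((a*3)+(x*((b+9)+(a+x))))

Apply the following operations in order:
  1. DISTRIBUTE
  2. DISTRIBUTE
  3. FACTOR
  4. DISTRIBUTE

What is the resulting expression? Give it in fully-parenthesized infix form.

Start: ((a*3)+(x*((b+9)+(a+x))))
Apply DISTRIBUTE at R (target: (x*((b+9)+(a+x)))): ((a*3)+(x*((b+9)+(a+x)))) -> ((a*3)+((x*(b+9))+(x*(a+x))))
Apply DISTRIBUTE at RL (target: (x*(b+9))): ((a*3)+((x*(b+9))+(x*(a+x)))) -> ((a*3)+(((x*b)+(x*9))+(x*(a+x))))
Apply FACTOR at RL (target: ((x*b)+(x*9))): ((a*3)+(((x*b)+(x*9))+(x*(a+x)))) -> ((a*3)+((x*(b+9))+(x*(a+x))))
Apply DISTRIBUTE at RL (target: (x*(b+9))): ((a*3)+((x*(b+9))+(x*(a+x)))) -> ((a*3)+(((x*b)+(x*9))+(x*(a+x))))

Answer: ((a*3)+(((x*b)+(x*9))+(x*(a+x))))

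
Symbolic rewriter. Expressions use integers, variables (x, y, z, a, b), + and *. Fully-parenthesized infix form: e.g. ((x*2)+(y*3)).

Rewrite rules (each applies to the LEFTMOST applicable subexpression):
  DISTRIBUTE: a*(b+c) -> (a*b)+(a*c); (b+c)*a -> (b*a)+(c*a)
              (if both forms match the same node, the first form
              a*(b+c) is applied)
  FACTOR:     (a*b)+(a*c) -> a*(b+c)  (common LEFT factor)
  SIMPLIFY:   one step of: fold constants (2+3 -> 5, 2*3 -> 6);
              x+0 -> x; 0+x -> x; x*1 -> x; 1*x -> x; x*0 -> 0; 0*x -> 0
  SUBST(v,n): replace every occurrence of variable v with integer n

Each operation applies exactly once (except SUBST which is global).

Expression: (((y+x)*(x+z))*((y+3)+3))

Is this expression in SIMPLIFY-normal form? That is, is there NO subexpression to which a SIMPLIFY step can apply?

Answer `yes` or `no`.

Expression: (((y+x)*(x+z))*((y+3)+3))
Scanning for simplifiable subexpressions (pre-order)...
  at root: (((y+x)*(x+z))*((y+3)+3)) (not simplifiable)
  at L: ((y+x)*(x+z)) (not simplifiable)
  at LL: (y+x) (not simplifiable)
  at LR: (x+z) (not simplifiable)
  at R: ((y+3)+3) (not simplifiable)
  at RL: (y+3) (not simplifiable)
Result: no simplifiable subexpression found -> normal form.

Answer: yes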